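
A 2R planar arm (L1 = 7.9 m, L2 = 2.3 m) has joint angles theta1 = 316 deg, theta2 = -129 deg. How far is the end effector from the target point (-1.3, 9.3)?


End effector via forward kinematics:
x = L1*cos(t1) + L2*cos(t1+t2) = 3.3999
y = L1*sin(t1) + L2*sin(t1+t2) = -5.7681
Distance to target:
d = sqrt((-1.3 - 3.3999)^2 + (9.3 - -5.7681)^2)
= sqrt(22.0893 + 227.0477)
= 15.7841 m


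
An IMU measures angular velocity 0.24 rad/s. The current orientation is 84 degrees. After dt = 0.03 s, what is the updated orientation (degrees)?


delta_theta = w * dt = 0.24 * 0.03 = 0.0072 rad
= 0.4125 deg
theta_new = 84 + 0.4125 = 84.4125 deg


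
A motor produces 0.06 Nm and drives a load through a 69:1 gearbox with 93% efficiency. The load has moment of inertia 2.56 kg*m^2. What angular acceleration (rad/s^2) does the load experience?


tau_out = tau_motor * N * eta
= 0.06 * 69 * 0.93 = 3.8502 Nm
alpha = tau_out / I = 3.8502 / 2.56
= 1.504 rad/s^2


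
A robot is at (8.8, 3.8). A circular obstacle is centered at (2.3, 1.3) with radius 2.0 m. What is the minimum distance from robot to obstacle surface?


center_dist = sqrt((8.8-2.3)^2 + (3.8-1.3)^2)
= sqrt(42.25 + 6.25)
= 6.9642
min_dist = center_dist - radius = 6.9642 - 2.0 = 4.9642 m


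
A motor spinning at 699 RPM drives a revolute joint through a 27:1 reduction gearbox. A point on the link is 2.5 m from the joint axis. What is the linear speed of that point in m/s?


omega_motor = 699 * 2*pi/60 = 73.1991 rad/s
omega_joint = omega_motor / 27 = 2.7111 rad/s
v = omega_joint * r = 2.7111 * 2.5
= 6.7777 m/s


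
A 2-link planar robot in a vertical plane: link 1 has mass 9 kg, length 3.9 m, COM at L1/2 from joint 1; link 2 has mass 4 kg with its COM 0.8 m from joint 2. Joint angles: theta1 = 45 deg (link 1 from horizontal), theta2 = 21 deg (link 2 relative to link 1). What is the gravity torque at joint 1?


Horizontal distance from joint 1 to link-1 COM:
  x_c1 = (L1/2)*cos(t1) = 1.95 * 0.7071 = 1.3789 m
Horizontal distance from joint 1 to link-2 COM:
  x_c2 = L1*cos(t1) + Lc2*cos(t1+t2)
       = 3.9*0.7071 + 0.8*0.4067 = 3.0831 m
tau1 = m1*g*x_c1 + m2*g*x_c2
     = 9*9.81*1.3789 + 4*9.81*3.0831
     = 121.7394 + 120.9811
     = 242.7205 Nm


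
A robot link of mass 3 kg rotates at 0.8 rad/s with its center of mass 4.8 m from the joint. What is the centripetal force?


F = m * omega^2 * r
= 3 * 0.8^2 * 4.8
= 3 * 0.64 * 4.8
= 9.216 N


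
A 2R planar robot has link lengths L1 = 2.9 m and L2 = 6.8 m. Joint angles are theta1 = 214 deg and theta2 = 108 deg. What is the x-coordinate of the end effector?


Convert angles to radians: theta1 = 3.735, theta2 = 1.885
x = L1*cos(theta1) + L2*cos(theta1+theta2)
x = -2.4042 + 5.3585
x = 2.9543


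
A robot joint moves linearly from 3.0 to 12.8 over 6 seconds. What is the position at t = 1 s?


s = t/T = 1/6 = 0.1667
p(t) = p0 + (pf-p0)*s
= 3.0 + (12.8 - 3.0) * 0.1667
= 4.6333


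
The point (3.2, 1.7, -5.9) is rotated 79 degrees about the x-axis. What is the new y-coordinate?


Rotation about x-axis: y' = y*cos(theta) - z*sin(theta)
= 1.7 * 0.1908 - -5.9 * 0.9816
= 6.116


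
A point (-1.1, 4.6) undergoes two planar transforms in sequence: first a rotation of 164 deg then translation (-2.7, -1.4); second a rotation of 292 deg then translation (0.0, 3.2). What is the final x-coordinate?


After transform 1:
x1 = cos(164)*-1.1 - sin(164)*4.6 + -2.7 = -2.9105
y1 = sin(164)*-1.1 + cos(164)*4.6 + -1.4 = -6.125
After transform 2:
x2 = cos(292)*-2.9105 - sin(292)*-6.125 + 0.0
= -6.7693


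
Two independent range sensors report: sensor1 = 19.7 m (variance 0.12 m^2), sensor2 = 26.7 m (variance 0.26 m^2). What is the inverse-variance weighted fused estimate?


w1 = (1/var1) / (1/var1 + 1/var2)
   = 8.3333 / (8.3333 + 3.8462) = 0.6842
w2 = 1 - w1 = 0.3158
fused = w1*s1 + w2*s2 = 13.4789 + 8.4316
= 21.9105 m


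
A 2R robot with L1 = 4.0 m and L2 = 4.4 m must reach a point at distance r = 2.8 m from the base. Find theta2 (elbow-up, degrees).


cos(theta2) = (r^2 - L1^2 - L2^2) / (2*L1*L2)
cos(theta2) = (7.84 - 16.0 - 19.36) / 35.2
cos(theta2) = -0.781818
theta2 = 141.4273 degrees


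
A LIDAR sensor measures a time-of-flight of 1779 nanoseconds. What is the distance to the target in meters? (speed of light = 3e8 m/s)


tof = 1779 ns = 1.779e-06 s
dist = c * tof / 2
= 3e8 * 1.779e-06 / 2
= 266.85 m


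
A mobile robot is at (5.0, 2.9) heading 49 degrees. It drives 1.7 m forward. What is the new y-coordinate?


y_new = y0 + d*sin(theta)
= 2.9 + 1.7*sin(49)
= 2.9 + 1.283
= 4.183


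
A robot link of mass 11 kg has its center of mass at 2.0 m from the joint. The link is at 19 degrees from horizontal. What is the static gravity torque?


tau = m*g*L*cos(angle)
= 11 * 9.81 * 2.0 * cos(19 deg)
= 11 * 9.81 * 2.0 * 0.9455
= 204.0618 Nm


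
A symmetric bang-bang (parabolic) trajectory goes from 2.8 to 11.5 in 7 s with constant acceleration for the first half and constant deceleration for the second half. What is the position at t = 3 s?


Symmetric rest-to-rest: each phase covers (pf-p0)/2 in time T/2. 0.5*a*(T/2)^2 = (pf-p0)/2 => a = 4*(pf-p0)/T^2
a = 4*(11.5-2.8)/7^2 = 0.7102
t = 3 is in the acceleration phase (t <= T/2).
p = p0 + 0.5*a*t^2 = 2.8 + 0.5*0.7102*3^2
= 5.9959


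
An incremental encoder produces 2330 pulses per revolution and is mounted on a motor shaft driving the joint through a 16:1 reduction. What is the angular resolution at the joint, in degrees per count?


counts per rev = 2330
effective counts at joint = 2330 * 16 = 37280
resolution = 360 / 37280
= 0.0097 deg/count


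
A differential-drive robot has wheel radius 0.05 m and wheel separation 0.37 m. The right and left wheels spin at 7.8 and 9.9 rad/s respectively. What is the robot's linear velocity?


vR = r*wR = 0.05*7.8 = 0.39 m/s
vL = r*wL = 0.05*9.9 = 0.495 m/s
v = (vR+vL)/2 = 0.4425 m/s
omega = (vR-vL)/L = -0.2838 rad/s
linear velocity = 0.4425 m/s


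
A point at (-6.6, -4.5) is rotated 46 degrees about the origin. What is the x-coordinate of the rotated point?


x' = x*cos(theta) - y*sin(theta)
cos(46 deg) = 0.6947, sin(46 deg) = 0.7193
x' = -6.6 * 0.6947 - -4.5 * 0.7193
= -4.5847 - -3.237
= -1.3477


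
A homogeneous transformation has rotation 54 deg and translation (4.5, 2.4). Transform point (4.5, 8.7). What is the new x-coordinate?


x' = cos(theta)*px - sin(theta)*py + tx
= 0.5878*4.5 - 0.809*8.7 + 4.5
= 0.1066


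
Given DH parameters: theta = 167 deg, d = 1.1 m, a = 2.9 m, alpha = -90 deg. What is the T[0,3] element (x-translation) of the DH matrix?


T[0,3] = a * cos(theta)
= 2.9 * cos(167 deg)
= 2.9 * -0.9744
= -2.8257


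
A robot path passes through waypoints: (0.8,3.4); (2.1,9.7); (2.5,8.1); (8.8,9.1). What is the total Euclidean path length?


Segment lengths:
  seg1 = sqrt((1.3)^2 + (6.3)^2) = 6.4327
  seg2 = sqrt((0.4)^2 + (-1.6)^2) = 1.6492
  seg3 = sqrt((6.3)^2 + (1.0)^2) = 6.3789
Total = 14.4608


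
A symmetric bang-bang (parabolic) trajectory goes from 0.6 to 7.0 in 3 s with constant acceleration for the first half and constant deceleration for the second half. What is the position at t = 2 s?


Symmetric rest-to-rest: each phase covers (pf-p0)/2 in time T/2. 0.5*a*(T/2)^2 = (pf-p0)/2 => a = 4*(pf-p0)/T^2
a = 4*(7.0-0.6)/3^2 = 2.8444
t = 2 is in the deceleration phase (t > T/2).
p = pf - 0.5*a*(T-t)^2 = 7.0 - 0.5*2.8444*1^2
= 5.5778


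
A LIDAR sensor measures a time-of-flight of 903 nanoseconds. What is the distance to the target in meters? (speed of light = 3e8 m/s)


tof = 903 ns = 9.03e-07 s
dist = c * tof / 2
= 3e8 * 9.03e-07 / 2
= 135.45 m


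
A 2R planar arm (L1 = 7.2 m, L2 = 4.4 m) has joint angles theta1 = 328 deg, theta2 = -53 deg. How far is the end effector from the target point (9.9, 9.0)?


End effector via forward kinematics:
x = L1*cos(t1) + L2*cos(t1+t2) = 6.4894
y = L1*sin(t1) + L2*sin(t1+t2) = -8.1987
Distance to target:
d = sqrt((9.9 - 6.4894)^2 + (9.0 - -8.1987)^2)
= sqrt(11.632 + 295.7944)
= 17.5336 m


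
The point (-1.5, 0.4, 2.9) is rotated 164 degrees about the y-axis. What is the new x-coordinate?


Rotation about y-axis: x' = x*cos(theta) + z*sin(theta)
= -1.5 * -0.9613 + 2.9 * 0.2756
= 2.2412


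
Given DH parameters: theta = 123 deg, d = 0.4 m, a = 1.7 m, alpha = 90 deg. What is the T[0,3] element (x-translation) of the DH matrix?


T[0,3] = a * cos(theta)
= 1.7 * cos(123 deg)
= 1.7 * -0.5446
= -0.9259


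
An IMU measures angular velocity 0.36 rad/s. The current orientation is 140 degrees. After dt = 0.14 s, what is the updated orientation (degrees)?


delta_theta = w * dt = 0.36 * 0.14 = 0.0504 rad
= 2.8877 deg
theta_new = 140 + 2.8877 = 142.8877 deg


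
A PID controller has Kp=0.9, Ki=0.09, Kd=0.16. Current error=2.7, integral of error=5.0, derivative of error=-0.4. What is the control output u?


u = Kp*e + Ki*int(e) + Kd*de/dt
= 0.9*2.7 + 0.09*5.0 + 0.16*(-0.4)
= 2.43 + 0.45 + -0.064
= 2.816


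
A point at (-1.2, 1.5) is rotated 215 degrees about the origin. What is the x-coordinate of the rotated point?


x' = x*cos(theta) - y*sin(theta)
cos(215 deg) = -0.8192, sin(215 deg) = -0.5736
x' = -1.2 * -0.8192 - 1.5 * -0.5736
= 0.983 - -0.8604
= 1.8433


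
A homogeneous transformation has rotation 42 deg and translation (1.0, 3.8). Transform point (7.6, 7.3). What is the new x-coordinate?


x' = cos(theta)*px - sin(theta)*py + tx
= 0.7431*7.6 - 0.6691*7.3 + 1.0
= 1.7632


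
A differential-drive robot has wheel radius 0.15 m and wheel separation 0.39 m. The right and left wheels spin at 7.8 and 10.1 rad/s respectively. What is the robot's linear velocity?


vR = r*wR = 0.15*7.8 = 1.17 m/s
vL = r*wL = 0.15*10.1 = 1.515 m/s
v = (vR+vL)/2 = 1.3425 m/s
omega = (vR-vL)/L = -0.8846 rad/s
linear velocity = 1.3425 m/s


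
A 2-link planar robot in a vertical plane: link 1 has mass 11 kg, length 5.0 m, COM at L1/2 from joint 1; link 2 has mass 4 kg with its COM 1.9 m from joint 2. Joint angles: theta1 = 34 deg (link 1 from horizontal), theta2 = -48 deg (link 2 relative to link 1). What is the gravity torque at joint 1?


Horizontal distance from joint 1 to link-1 COM:
  x_c1 = (L1/2)*cos(t1) = 2.5 * 0.829 = 2.0726 m
Horizontal distance from joint 1 to link-2 COM:
  x_c2 = L1*cos(t1) + Lc2*cos(t1+t2)
       = 5.0*0.829 + 1.9*0.9703 = 5.9887 m
tau1 = m1*g*x_c1 + m2*g*x_c2
     = 11*9.81*2.0726 + 4*9.81*5.9887
     = 223.6536 + 234.9985
     = 458.6522 Nm


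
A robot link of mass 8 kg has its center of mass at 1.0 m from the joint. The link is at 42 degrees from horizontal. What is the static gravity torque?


tau = m*g*L*cos(angle)
= 8 * 9.81 * 1.0 * cos(42 deg)
= 8 * 9.81 * 1.0 * 0.7431
= 58.322 Nm


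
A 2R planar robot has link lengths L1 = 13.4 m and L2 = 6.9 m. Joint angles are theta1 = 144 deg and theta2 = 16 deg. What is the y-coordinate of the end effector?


Convert angles to radians: theta1 = 2.5133, theta2 = 0.2793
y = L1*sin(theta1) + L2*sin(theta1+theta2)
y = 7.8763 + 2.3599
y = 10.2363


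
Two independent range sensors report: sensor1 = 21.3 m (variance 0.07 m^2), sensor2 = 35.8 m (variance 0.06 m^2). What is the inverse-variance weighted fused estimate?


w1 = (1/var1) / (1/var1 + 1/var2)
   = 14.2857 / (14.2857 + 16.6667) = 0.4615
w2 = 1 - w1 = 0.5385
fused = w1*s1 + w2*s2 = 9.8308 + 19.2769
= 29.1077 m


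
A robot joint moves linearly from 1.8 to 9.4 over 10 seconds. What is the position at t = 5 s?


s = t/T = 5/10 = 0.5
p(t) = p0 + (pf-p0)*s
= 1.8 + (9.4 - 1.8) * 0.5
= 5.6


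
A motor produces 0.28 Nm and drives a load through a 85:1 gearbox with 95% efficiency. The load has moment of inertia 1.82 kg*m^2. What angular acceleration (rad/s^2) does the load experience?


tau_out = tau_motor * N * eta
= 0.28 * 85 * 0.95 = 22.61 Nm
alpha = tau_out / I = 22.61 / 1.82
= 12.4231 rad/s^2


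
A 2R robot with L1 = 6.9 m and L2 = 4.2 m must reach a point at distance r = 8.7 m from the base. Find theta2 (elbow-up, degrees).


cos(theta2) = (r^2 - L1^2 - L2^2) / (2*L1*L2)
cos(theta2) = (75.69 - 47.61 - 17.64) / 57.96
cos(theta2) = 0.180124
theta2 = 79.623 degrees


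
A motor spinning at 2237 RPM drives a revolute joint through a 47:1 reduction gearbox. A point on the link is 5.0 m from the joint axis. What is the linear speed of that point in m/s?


omega_motor = 2237 * 2*pi/60 = 234.2581 rad/s
omega_joint = omega_motor / 47 = 4.9842 rad/s
v = omega_joint * r = 4.9842 * 5.0
= 24.9211 m/s


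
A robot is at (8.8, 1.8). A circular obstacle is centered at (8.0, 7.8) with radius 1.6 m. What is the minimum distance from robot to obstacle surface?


center_dist = sqrt((8.8-8.0)^2 + (1.8-7.8)^2)
= sqrt(0.64 + 36.0)
= 6.0531
min_dist = center_dist - radius = 6.0531 - 1.6 = 4.4531 m


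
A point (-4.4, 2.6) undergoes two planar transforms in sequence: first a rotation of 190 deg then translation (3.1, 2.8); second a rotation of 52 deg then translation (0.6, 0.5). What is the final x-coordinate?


After transform 1:
x1 = cos(190)*-4.4 - sin(190)*2.6 + 3.1 = 7.8846
y1 = sin(190)*-4.4 + cos(190)*2.6 + 2.8 = 1.0036
After transform 2:
x2 = cos(52)*7.8846 - sin(52)*1.0036 + 0.6
= 4.6635


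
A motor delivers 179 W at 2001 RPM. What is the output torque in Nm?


omega = 2001 * 2*pi/60 = 209.5442 rad/s
tau = P / omega = 179 / 209.5442
= 0.8542 Nm


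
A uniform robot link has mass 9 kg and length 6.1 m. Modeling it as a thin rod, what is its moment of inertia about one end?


I = (1/3) * m * L^2
= (1/3) * 9 * 6.1^2
= 0.333333 * 9 * 37.21
= 111.63 kg*m^2


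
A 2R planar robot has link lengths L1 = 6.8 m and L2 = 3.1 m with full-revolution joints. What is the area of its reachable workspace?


r_max = L1 + L2 = 9.9 m
r_min = |L1 - L2| = 3.7 m
Area = pi*(r_max^2 - r_min^2)
= pi*(98.01 - 13.69)
= pi * 84.32
= 264.8991 m^2


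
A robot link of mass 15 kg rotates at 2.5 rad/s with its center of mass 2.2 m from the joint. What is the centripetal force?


F = m * omega^2 * r
= 15 * 2.5^2 * 2.2
= 15 * 6.25 * 2.2
= 206.25 N


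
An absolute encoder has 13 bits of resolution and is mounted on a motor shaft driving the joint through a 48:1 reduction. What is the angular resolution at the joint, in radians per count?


counts = 2^13 = 8192
effective counts at joint = 8192 * 48 = 393216
resolution = 2*pi / 393216
= 1.5979e-05 rad/count


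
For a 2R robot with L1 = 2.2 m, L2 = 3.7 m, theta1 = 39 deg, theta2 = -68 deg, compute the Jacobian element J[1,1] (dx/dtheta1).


J[1,1] = -L1*sin(t1) - L2*sin(t1+t2)
= -2.2*sin(39) - 3.7*sin(-29)
= 0.4093


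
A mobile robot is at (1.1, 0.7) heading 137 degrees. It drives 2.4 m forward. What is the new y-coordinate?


y_new = y0 + d*sin(theta)
= 0.7 + 2.4*sin(137)
= 0.7 + 1.6368
= 2.3368


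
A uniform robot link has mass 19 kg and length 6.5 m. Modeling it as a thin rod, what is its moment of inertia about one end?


I = (1/3) * m * L^2
= (1/3) * 19 * 6.5^2
= 0.333333 * 19 * 42.25
= 267.5833 kg*m^2


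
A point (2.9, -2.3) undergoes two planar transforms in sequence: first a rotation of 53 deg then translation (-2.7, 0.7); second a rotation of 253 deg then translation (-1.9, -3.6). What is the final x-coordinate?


After transform 1:
x1 = cos(53)*2.9 - sin(53)*-2.3 + -2.7 = 0.8821
y1 = sin(53)*2.9 + cos(53)*-2.3 + 0.7 = 1.6319
After transform 2:
x2 = cos(253)*0.8821 - sin(253)*1.6319 + -1.9
= -0.5973


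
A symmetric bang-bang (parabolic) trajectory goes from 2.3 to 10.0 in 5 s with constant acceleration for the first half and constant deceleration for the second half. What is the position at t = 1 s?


Symmetric rest-to-rest: each phase covers (pf-p0)/2 in time T/2. 0.5*a*(T/2)^2 = (pf-p0)/2 => a = 4*(pf-p0)/T^2
a = 4*(10.0-2.3)/5^2 = 1.232
t = 1 is in the acceleration phase (t <= T/2).
p = p0 + 0.5*a*t^2 = 2.3 + 0.5*1.232*1^2
= 2.916


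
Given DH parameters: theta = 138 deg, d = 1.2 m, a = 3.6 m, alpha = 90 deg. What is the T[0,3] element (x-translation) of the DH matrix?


T[0,3] = a * cos(theta)
= 3.6 * cos(138 deg)
= 3.6 * -0.7431
= -2.6753


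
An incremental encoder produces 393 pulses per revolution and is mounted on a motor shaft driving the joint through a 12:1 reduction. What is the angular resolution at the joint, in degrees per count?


counts per rev = 393
effective counts at joint = 393 * 12 = 4716
resolution = 360 / 4716
= 0.0763 deg/count


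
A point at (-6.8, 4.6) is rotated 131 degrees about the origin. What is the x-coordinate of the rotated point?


x' = x*cos(theta) - y*sin(theta)
cos(131 deg) = -0.6561, sin(131 deg) = 0.7547
x' = -6.8 * -0.6561 - 4.6 * 0.7547
= 4.4612 - 3.4717
= 0.9895


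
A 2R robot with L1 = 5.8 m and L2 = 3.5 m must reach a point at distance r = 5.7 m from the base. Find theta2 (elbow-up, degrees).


cos(theta2) = (r^2 - L1^2 - L2^2) / (2*L1*L2)
cos(theta2) = (32.49 - 33.64 - 12.25) / 40.6
cos(theta2) = -0.330049
theta2 = 109.2718 degrees


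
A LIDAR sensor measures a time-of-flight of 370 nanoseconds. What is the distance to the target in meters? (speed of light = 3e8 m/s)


tof = 370 ns = 3.7e-07 s
dist = c * tof / 2
= 3e8 * 3.7e-07 / 2
= 55.5 m


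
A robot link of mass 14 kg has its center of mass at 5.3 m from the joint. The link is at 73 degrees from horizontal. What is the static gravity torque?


tau = m*g*L*cos(angle)
= 14 * 9.81 * 5.3 * cos(73 deg)
= 14 * 9.81 * 5.3 * 0.2924
= 212.8179 Nm


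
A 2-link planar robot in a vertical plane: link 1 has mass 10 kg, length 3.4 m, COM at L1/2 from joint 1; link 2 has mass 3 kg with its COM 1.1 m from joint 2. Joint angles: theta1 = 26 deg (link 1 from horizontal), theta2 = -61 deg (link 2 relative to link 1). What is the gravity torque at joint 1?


Horizontal distance from joint 1 to link-1 COM:
  x_c1 = (L1/2)*cos(t1) = 1.7 * 0.8988 = 1.5279 m
Horizontal distance from joint 1 to link-2 COM:
  x_c2 = L1*cos(t1) + Lc2*cos(t1+t2)
       = 3.4*0.8988 + 1.1*0.8192 = 3.957 m
tau1 = m1*g*x_c1 + m2*g*x_c2
     = 10*9.81*1.5279 + 3*9.81*3.957
     = 149.8919 + 116.4535
     = 266.3454 Nm


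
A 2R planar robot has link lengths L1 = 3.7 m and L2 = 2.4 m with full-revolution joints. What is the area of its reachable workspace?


r_max = L1 + L2 = 6.1 m
r_min = |L1 - L2| = 1.3 m
Area = pi*(r_max^2 - r_min^2)
= pi*(37.21 - 1.69)
= pi * 35.52
= 111.5894 m^2


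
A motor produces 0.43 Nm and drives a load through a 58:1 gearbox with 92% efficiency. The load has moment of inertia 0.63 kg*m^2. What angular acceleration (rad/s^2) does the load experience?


tau_out = tau_motor * N * eta
= 0.43 * 58 * 0.92 = 22.9448 Nm
alpha = tau_out / I = 22.9448 / 0.63
= 36.4203 rad/s^2


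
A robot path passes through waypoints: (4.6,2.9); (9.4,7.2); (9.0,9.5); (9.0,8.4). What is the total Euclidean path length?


Segment lengths:
  seg1 = sqrt((4.8)^2 + (4.3)^2) = 6.4444
  seg2 = sqrt((-0.4)^2 + (2.3)^2) = 2.3345
  seg3 = sqrt((0.0)^2 + (-1.1)^2) = 1.1
Total = 9.8789


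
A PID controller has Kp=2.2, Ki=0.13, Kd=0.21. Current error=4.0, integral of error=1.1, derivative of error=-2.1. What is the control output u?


u = Kp*e + Ki*int(e) + Kd*de/dt
= 2.2*4.0 + 0.13*1.1 + 0.21*(-2.1)
= 8.8 + 0.143 + -0.441
= 8.502


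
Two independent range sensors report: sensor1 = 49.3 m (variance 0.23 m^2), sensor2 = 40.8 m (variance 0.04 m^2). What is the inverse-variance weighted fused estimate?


w1 = (1/var1) / (1/var1 + 1/var2)
   = 4.3478 / (4.3478 + 25.0) = 0.1481
w2 = 1 - w1 = 0.8519
fused = w1*s1 + w2*s2 = 7.3037 + 34.7556
= 42.0593 m


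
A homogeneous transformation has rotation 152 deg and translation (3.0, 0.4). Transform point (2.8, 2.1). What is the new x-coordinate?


x' = cos(theta)*px - sin(theta)*py + tx
= -0.8829*2.8 - 0.4695*2.1 + 3.0
= -0.4581


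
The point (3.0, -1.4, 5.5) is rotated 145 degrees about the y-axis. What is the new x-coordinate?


Rotation about y-axis: x' = x*cos(theta) + z*sin(theta)
= 3.0 * -0.8192 + 5.5 * 0.5736
= 0.6972


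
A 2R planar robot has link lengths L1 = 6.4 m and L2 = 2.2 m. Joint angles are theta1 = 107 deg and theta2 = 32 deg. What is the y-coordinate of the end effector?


Convert angles to radians: theta1 = 1.8675, theta2 = 0.5585
y = L1*sin(theta1) + L2*sin(theta1+theta2)
y = 6.1204 + 1.4433
y = 7.5637


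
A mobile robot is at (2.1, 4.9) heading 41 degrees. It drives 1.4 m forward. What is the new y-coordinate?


y_new = y0 + d*sin(theta)
= 4.9 + 1.4*sin(41)
= 4.9 + 0.9185
= 5.8185


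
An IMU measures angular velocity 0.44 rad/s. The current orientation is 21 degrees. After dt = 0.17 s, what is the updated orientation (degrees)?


delta_theta = w * dt = 0.44 * 0.17 = 0.0748 rad
= 4.2857 deg
theta_new = 21 + 4.2857 = 25.2857 deg


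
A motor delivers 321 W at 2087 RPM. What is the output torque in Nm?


omega = 2087 * 2*pi/60 = 218.5501 rad/s
tau = P / omega = 321 / 218.5501
= 1.4688 Nm


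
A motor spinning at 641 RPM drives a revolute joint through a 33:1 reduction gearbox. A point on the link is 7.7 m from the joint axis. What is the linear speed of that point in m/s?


omega_motor = 641 * 2*pi/60 = 67.1254 rad/s
omega_joint = omega_motor / 33 = 2.0341 rad/s
v = omega_joint * r = 2.0341 * 7.7
= 15.6626 m/s


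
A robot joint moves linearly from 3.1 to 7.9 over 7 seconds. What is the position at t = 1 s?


s = t/T = 1/7 = 0.1429
p(t) = p0 + (pf-p0)*s
= 3.1 + (7.9 - 3.1) * 0.1429
= 3.7857


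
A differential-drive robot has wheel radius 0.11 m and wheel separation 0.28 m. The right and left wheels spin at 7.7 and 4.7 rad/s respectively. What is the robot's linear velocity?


vR = r*wR = 0.11*7.7 = 0.847 m/s
vL = r*wL = 0.11*4.7 = 0.517 m/s
v = (vR+vL)/2 = 0.682 m/s
omega = (vR-vL)/L = 1.1786 rad/s
linear velocity = 0.682 m/s


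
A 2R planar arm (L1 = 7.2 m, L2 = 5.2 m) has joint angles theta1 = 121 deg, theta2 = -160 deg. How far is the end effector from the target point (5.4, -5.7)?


End effector via forward kinematics:
x = L1*cos(t1) + L2*cos(t1+t2) = 0.3329
y = L1*sin(t1) + L2*sin(t1+t2) = 2.8991
Distance to target:
d = sqrt((5.4 - 0.3329)^2 + (-5.7 - 2.8991)^2)
= sqrt(25.6757 + 73.9452)
= 9.981 m


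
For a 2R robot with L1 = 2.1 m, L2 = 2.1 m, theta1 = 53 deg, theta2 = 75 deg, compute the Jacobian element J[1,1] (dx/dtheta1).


J[1,1] = -L1*sin(t1) - L2*sin(t1+t2)
= -2.1*sin(53) - 2.1*sin(128)
= -3.332


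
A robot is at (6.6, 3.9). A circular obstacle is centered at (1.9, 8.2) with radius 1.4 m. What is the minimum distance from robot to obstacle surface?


center_dist = sqrt((6.6-1.9)^2 + (3.9-8.2)^2)
= sqrt(22.09 + 18.49)
= 6.3702
min_dist = center_dist - radius = 6.3702 - 1.4 = 4.9702 m


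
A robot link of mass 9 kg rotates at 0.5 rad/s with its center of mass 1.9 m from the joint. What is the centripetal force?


F = m * omega^2 * r
= 9 * 0.5^2 * 1.9
= 9 * 0.25 * 1.9
= 4.275 N


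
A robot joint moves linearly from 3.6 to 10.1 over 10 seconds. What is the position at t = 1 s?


s = t/T = 1/10 = 0.1
p(t) = p0 + (pf-p0)*s
= 3.6 + (10.1 - 3.6) * 0.1
= 4.25


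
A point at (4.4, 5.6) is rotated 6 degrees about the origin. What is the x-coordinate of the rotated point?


x' = x*cos(theta) - y*sin(theta)
cos(6 deg) = 0.9945, sin(6 deg) = 0.1045
x' = 4.4 * 0.9945 - 5.6 * 0.1045
= 4.3759 - 0.5854
= 3.7905


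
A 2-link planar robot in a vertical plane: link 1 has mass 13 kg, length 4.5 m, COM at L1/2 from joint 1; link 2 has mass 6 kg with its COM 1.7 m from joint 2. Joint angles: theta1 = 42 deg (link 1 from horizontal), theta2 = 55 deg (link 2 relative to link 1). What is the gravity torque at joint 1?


Horizontal distance from joint 1 to link-1 COM:
  x_c1 = (L1/2)*cos(t1) = 2.25 * 0.7431 = 1.6721 m
Horizontal distance from joint 1 to link-2 COM:
  x_c2 = L1*cos(t1) + Lc2*cos(t1+t2)
       = 4.5*0.7431 + 1.7*-0.1219 = 3.137 m
tau1 = m1*g*x_c1 + m2*g*x_c2
     = 13*9.81*1.6721 + 6*9.81*3.137
     = 213.2398 + 184.6423
     = 397.8821 Nm


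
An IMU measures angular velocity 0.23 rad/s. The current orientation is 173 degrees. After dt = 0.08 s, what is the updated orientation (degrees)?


delta_theta = w * dt = 0.23 * 0.08 = 0.0184 rad
= 1.0542 deg
theta_new = 173 + 1.0542 = 174.0542 deg


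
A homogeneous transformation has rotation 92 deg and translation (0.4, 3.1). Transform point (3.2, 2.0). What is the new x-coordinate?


x' = cos(theta)*px - sin(theta)*py + tx
= -0.0349*3.2 - 0.9994*2.0 + 0.4
= -1.7105


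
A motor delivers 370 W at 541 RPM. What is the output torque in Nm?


omega = 541 * 2*pi/60 = 56.6534 rad/s
tau = P / omega = 370 / 56.6534
= 6.5309 Nm


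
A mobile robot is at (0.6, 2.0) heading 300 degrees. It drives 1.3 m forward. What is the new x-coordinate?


x_new = x0 + d*cos(theta)
= 0.6 + 1.3*cos(300)
= 0.6 + 0.65
= 1.25


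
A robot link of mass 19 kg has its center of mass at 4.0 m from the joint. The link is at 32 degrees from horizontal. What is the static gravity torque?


tau = m*g*L*cos(angle)
= 19 * 9.81 * 4.0 * cos(32 deg)
= 19 * 9.81 * 4.0 * 0.848
= 632.2707 Nm


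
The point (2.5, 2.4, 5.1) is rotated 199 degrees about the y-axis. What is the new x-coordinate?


Rotation about y-axis: x' = x*cos(theta) + z*sin(theta)
= 2.5 * -0.9455 + 5.1 * -0.3256
= -4.0242


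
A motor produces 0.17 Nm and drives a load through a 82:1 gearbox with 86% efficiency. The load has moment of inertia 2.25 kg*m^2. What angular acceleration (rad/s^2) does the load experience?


tau_out = tau_motor * N * eta
= 0.17 * 82 * 0.86 = 11.9884 Nm
alpha = tau_out / I = 11.9884 / 2.25
= 5.3282 rad/s^2


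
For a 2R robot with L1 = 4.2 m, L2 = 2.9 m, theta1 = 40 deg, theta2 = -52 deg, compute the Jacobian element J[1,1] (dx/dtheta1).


J[1,1] = -L1*sin(t1) - L2*sin(t1+t2)
= -4.2*sin(40) - 2.9*sin(-12)
= -2.0968


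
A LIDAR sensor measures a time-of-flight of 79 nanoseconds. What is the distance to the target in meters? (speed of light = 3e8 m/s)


tof = 79 ns = 7.9e-08 s
dist = c * tof / 2
= 3e8 * 7.9e-08 / 2
= 11.85 m


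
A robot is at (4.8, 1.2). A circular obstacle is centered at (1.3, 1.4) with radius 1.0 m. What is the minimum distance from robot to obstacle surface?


center_dist = sqrt((4.8-1.3)^2 + (1.2-1.4)^2)
= sqrt(12.25 + 0.04)
= 3.5057
min_dist = center_dist - radius = 3.5057 - 1.0 = 2.5057 m


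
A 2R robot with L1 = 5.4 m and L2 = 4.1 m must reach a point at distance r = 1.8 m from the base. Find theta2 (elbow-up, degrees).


cos(theta2) = (r^2 - L1^2 - L2^2) / (2*L1*L2)
cos(theta2) = (3.24 - 29.16 - 16.81) / 44.28
cos(theta2) = -0.964995
theta2 = 164.7954 degrees


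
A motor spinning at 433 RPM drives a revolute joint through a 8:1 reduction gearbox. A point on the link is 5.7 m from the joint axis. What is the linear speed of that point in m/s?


omega_motor = 433 * 2*pi/60 = 45.3437 rad/s
omega_joint = omega_motor / 8 = 5.668 rad/s
v = omega_joint * r = 5.668 * 5.7
= 32.3074 m/s


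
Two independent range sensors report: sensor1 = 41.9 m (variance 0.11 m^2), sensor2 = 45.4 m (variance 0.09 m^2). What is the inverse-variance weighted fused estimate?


w1 = (1/var1) / (1/var1 + 1/var2)
   = 9.0909 / (9.0909 + 11.1111) = 0.45
w2 = 1 - w1 = 0.55
fused = w1*s1 + w2*s2 = 18.855 + 24.97
= 43.825 m


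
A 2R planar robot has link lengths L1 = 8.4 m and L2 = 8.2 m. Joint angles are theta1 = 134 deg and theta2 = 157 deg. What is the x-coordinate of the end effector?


Convert angles to radians: theta1 = 2.3387, theta2 = 2.7402
x = L1*cos(theta1) + L2*cos(theta1+theta2)
x = -5.8351 + 2.9386
x = -2.8965


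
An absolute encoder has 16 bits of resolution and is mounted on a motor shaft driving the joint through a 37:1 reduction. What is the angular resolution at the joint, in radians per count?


counts = 2^16 = 65536
effective counts at joint = 65536 * 37 = 2424832
resolution = 2*pi / 2424832
= 2.5912e-06 rad/count


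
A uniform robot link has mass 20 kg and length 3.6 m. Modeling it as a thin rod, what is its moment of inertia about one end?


I = (1/3) * m * L^2
= (1/3) * 20 * 3.6^2
= 0.333333 * 20 * 12.96
= 86.4 kg*m^2


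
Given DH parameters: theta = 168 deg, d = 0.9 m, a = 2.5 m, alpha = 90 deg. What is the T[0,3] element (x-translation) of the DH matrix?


T[0,3] = a * cos(theta)
= 2.5 * cos(168 deg)
= 2.5 * -0.9781
= -2.4454


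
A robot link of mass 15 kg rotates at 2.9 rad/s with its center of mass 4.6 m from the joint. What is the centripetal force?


F = m * omega^2 * r
= 15 * 2.9^2 * 4.6
= 15 * 8.41 * 4.6
= 580.29 N


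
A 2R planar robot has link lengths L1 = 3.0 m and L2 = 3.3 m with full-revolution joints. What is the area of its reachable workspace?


r_max = L1 + L2 = 6.3 m
r_min = |L1 - L2| = 0.3 m
Area = pi*(r_max^2 - r_min^2)
= pi*(39.69 - 0.09)
= pi * 39.6
= 124.4071 m^2


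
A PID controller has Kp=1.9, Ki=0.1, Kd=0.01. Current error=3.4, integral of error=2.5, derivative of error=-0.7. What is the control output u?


u = Kp*e + Ki*int(e) + Kd*de/dt
= 1.9*3.4 + 0.1*2.5 + 0.01*(-0.7)
= 6.46 + 0.25 + -0.007
= 6.703


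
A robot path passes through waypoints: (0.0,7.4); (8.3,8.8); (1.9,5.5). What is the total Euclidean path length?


Segment lengths:
  seg1 = sqrt((8.3)^2 + (1.4)^2) = 8.4172
  seg2 = sqrt((-6.4)^2 + (-3.3)^2) = 7.2007
Total = 15.6179


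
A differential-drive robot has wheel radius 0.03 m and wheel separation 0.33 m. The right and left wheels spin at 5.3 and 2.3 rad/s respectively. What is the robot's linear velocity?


vR = r*wR = 0.03*5.3 = 0.159 m/s
vL = r*wL = 0.03*2.3 = 0.069 m/s
v = (vR+vL)/2 = 0.114 m/s
omega = (vR-vL)/L = 0.2727 rad/s
linear velocity = 0.114 m/s


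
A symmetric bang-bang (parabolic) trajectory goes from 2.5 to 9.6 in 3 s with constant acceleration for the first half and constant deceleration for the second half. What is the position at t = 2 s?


Symmetric rest-to-rest: each phase covers (pf-p0)/2 in time T/2. 0.5*a*(T/2)^2 = (pf-p0)/2 => a = 4*(pf-p0)/T^2
a = 4*(9.6-2.5)/3^2 = 3.1556
t = 2 is in the deceleration phase (t > T/2).
p = pf - 0.5*a*(T-t)^2 = 9.6 - 0.5*3.1556*1^2
= 8.0222


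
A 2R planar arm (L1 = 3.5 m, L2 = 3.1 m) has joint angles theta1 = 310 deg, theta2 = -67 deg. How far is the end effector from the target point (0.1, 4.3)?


End effector via forward kinematics:
x = L1*cos(t1) + L2*cos(t1+t2) = 0.8424
y = L1*sin(t1) + L2*sin(t1+t2) = -5.4433
Distance to target:
d = sqrt((0.1 - 0.8424)^2 + (4.3 - -5.4433)^2)
= sqrt(0.5511 + 94.9314)
= 9.7715 m


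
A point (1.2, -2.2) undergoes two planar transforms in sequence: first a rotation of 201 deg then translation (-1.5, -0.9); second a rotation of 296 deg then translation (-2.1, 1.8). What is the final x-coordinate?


After transform 1:
x1 = cos(201)*1.2 - sin(201)*-2.2 + -1.5 = -3.4087
y1 = sin(201)*1.2 + cos(201)*-2.2 + -0.9 = 0.7238
After transform 2:
x2 = cos(296)*-3.4087 - sin(296)*0.7238 + -2.1
= -2.9437


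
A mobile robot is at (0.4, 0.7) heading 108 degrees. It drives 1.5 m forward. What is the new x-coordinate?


x_new = x0 + d*cos(theta)
= 0.4 + 1.5*cos(108)
= 0.4 + -0.4635
= -0.0635


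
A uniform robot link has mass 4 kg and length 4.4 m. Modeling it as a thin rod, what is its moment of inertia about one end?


I = (1/3) * m * L^2
= (1/3) * 4 * 4.4^2
= 0.333333 * 4 * 19.36
= 25.8133 kg*m^2


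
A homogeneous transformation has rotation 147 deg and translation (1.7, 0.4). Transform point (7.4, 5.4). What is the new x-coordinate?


x' = cos(theta)*px - sin(theta)*py + tx
= -0.8387*7.4 - 0.5446*5.4 + 1.7
= -7.4472


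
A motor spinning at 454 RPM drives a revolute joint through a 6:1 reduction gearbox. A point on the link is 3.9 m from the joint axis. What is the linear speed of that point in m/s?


omega_motor = 454 * 2*pi/60 = 47.5428 rad/s
omega_joint = omega_motor / 6 = 7.9238 rad/s
v = omega_joint * r = 7.9238 * 3.9
= 30.9028 m/s


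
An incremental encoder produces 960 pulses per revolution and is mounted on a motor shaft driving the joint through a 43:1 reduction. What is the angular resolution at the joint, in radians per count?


counts per rev = 960
effective counts at joint = 960 * 43 = 41280
resolution = 2*pi / 41280
= 1.5221e-04 rad/count


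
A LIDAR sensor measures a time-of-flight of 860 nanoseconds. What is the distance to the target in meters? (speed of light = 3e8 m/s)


tof = 860 ns = 8.6e-07 s
dist = c * tof / 2
= 3e8 * 8.6e-07 / 2
= 129.0 m


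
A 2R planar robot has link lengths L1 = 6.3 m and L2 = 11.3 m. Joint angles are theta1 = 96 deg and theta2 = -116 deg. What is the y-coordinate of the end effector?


Convert angles to radians: theta1 = 1.6755, theta2 = -2.0246
y = L1*sin(theta1) + L2*sin(theta1+theta2)
y = 6.2655 + -3.8648
y = 2.4007


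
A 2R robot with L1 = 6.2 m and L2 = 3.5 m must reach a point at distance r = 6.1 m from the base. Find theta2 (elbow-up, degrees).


cos(theta2) = (r^2 - L1^2 - L2^2) / (2*L1*L2)
cos(theta2) = (37.21 - 38.44 - 12.25) / 43.4
cos(theta2) = -0.310599
theta2 = 108.0953 degrees


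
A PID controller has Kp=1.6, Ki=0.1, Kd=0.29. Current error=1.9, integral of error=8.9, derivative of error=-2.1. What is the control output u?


u = Kp*e + Ki*int(e) + Kd*de/dt
= 1.6*1.9 + 0.1*8.9 + 0.29*(-2.1)
= 3.04 + 0.89 + -0.609
= 3.321


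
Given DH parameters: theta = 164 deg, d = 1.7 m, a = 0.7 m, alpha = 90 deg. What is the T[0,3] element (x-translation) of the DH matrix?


T[0,3] = a * cos(theta)
= 0.7 * cos(164 deg)
= 0.7 * -0.9613
= -0.6729


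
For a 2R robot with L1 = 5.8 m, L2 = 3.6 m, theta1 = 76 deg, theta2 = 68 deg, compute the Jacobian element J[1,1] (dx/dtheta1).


J[1,1] = -L1*sin(t1) - L2*sin(t1+t2)
= -5.8*sin(76) - 3.6*sin(144)
= -7.7437


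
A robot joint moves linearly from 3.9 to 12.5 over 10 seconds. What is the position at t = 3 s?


s = t/T = 3/10 = 0.3
p(t) = p0 + (pf-p0)*s
= 3.9 + (12.5 - 3.9) * 0.3
= 6.48


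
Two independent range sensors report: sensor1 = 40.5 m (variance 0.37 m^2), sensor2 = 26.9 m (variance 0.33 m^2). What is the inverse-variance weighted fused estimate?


w1 = (1/var1) / (1/var1 + 1/var2)
   = 2.7027 / (2.7027 + 3.0303) = 0.4714
w2 = 1 - w1 = 0.5286
fused = w1*s1 + w2*s2 = 19.0929 + 14.2186
= 33.3114 m


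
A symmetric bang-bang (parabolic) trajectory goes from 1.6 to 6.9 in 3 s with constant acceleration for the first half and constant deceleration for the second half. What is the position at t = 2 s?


Symmetric rest-to-rest: each phase covers (pf-p0)/2 in time T/2. 0.5*a*(T/2)^2 = (pf-p0)/2 => a = 4*(pf-p0)/T^2
a = 4*(6.9-1.6)/3^2 = 2.3556
t = 2 is in the deceleration phase (t > T/2).
p = pf - 0.5*a*(T-t)^2 = 6.9 - 0.5*2.3556*1^2
= 5.7222


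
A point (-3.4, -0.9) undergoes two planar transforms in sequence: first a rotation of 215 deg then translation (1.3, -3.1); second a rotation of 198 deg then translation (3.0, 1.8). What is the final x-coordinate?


After transform 1:
x1 = cos(215)*-3.4 - sin(215)*-0.9 + 1.3 = 3.5689
y1 = sin(215)*-3.4 + cos(215)*-0.9 + -3.1 = -0.4126
After transform 2:
x2 = cos(198)*3.5689 - sin(198)*-0.4126 + 3.0
= -0.5217


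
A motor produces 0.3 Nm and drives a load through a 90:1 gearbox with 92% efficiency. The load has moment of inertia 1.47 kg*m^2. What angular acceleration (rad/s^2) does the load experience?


tau_out = tau_motor * N * eta
= 0.3 * 90 * 0.92 = 24.84 Nm
alpha = tau_out / I = 24.84 / 1.47
= 16.898 rad/s^2


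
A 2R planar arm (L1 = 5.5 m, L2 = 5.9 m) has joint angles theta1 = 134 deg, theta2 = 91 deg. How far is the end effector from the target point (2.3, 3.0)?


End effector via forward kinematics:
x = L1*cos(t1) + L2*cos(t1+t2) = -7.9926
y = L1*sin(t1) + L2*sin(t1+t2) = -0.2156
Distance to target:
d = sqrt((2.3 - -7.9926)^2 + (3.0 - -0.2156)^2)
= sqrt(105.9366 + 10.3398)
= 10.7832 m


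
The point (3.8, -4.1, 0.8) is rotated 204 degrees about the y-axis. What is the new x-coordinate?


Rotation about y-axis: x' = x*cos(theta) + z*sin(theta)
= 3.8 * -0.9135 + 0.8 * -0.4067
= -3.7969


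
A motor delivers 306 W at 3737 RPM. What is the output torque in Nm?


omega = 3737 * 2*pi/60 = 391.3377 rad/s
tau = P / omega = 306 / 391.3377
= 0.7819 Nm


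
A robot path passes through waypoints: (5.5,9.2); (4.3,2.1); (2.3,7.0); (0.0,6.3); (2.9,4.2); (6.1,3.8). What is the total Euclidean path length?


Segment lengths:
  seg1 = sqrt((-1.2)^2 + (-7.1)^2) = 7.2007
  seg2 = sqrt((-2.0)^2 + (4.9)^2) = 5.2924
  seg3 = sqrt((-2.3)^2 + (-0.7)^2) = 2.4042
  seg4 = sqrt((2.9)^2 + (-2.1)^2) = 3.5805
  seg5 = sqrt((3.2)^2 + (-0.4)^2) = 3.2249
Total = 21.7027


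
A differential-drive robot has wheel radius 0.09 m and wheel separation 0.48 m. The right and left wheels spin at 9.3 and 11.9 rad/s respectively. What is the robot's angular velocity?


vR = r*wR = 0.09*9.3 = 0.837 m/s
vL = r*wL = 0.09*11.9 = 1.071 m/s
v = (vR+vL)/2 = 0.954 m/s
omega = (vR-vL)/L = -0.4875 rad/s
angular velocity = -0.4875 rad/s


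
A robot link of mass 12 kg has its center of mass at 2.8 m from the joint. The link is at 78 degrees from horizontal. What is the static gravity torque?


tau = m*g*L*cos(angle)
= 12 * 9.81 * 2.8 * cos(78 deg)
= 12 * 9.81 * 2.8 * 0.2079
= 68.531 Nm


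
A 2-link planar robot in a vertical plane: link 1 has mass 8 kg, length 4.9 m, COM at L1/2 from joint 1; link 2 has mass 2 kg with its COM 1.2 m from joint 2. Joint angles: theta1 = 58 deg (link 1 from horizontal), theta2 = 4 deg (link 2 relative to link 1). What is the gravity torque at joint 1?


Horizontal distance from joint 1 to link-1 COM:
  x_c1 = (L1/2)*cos(t1) = 2.45 * 0.5299 = 1.2983 m
Horizontal distance from joint 1 to link-2 COM:
  x_c2 = L1*cos(t1) + Lc2*cos(t1+t2)
       = 4.9*0.5299 + 1.2*0.4695 = 3.16 m
tau1 = m1*g*x_c1 + m2*g*x_c2
     = 8*9.81*1.2983 + 2*9.81*3.16
     = 101.8908 + 61.9986
     = 163.8894 Nm


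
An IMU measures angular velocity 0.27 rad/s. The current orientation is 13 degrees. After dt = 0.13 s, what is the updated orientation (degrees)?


delta_theta = w * dt = 0.27 * 0.13 = 0.0351 rad
= 2.0111 deg
theta_new = 13 + 2.0111 = 15.0111 deg


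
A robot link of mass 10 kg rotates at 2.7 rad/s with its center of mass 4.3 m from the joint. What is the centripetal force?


F = m * omega^2 * r
= 10 * 2.7^2 * 4.3
= 10 * 7.29 * 4.3
= 313.47 N


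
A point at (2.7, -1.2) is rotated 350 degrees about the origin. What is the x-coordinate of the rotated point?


x' = x*cos(theta) - y*sin(theta)
cos(350 deg) = 0.9848, sin(350 deg) = -0.1736
x' = 2.7 * 0.9848 - -1.2 * -0.1736
= 2.659 - 0.2084
= 2.4506


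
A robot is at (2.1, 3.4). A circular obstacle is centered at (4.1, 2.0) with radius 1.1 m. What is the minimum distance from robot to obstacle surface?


center_dist = sqrt((2.1-4.1)^2 + (3.4-2.0)^2)
= sqrt(4.0 + 1.96)
= 2.4413
min_dist = center_dist - radius = 2.4413 - 1.1 = 1.3413 m


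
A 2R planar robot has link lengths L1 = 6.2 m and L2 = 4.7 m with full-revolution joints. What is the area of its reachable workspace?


r_max = L1 + L2 = 10.9 m
r_min = |L1 - L2| = 1.5 m
Area = pi*(r_max^2 - r_min^2)
= pi*(118.81 - 2.25)
= pi * 116.56
= 366.184 m^2


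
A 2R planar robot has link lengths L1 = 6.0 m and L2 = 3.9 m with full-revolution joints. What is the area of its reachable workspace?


r_max = L1 + L2 = 9.9 m
r_min = |L1 - L2| = 2.1 m
Area = pi*(r_max^2 - r_min^2)
= pi*(98.01 - 4.41)
= pi * 93.6
= 294.0531 m^2


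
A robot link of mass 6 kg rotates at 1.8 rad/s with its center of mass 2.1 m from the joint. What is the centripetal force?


F = m * omega^2 * r
= 6 * 1.8^2 * 2.1
= 6 * 3.24 * 2.1
= 40.824 N


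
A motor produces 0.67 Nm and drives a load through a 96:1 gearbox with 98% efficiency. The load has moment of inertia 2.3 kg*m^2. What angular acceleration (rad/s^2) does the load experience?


tau_out = tau_motor * N * eta
= 0.67 * 96 * 0.98 = 63.0336 Nm
alpha = tau_out / I = 63.0336 / 2.3
= 27.4059 rad/s^2
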